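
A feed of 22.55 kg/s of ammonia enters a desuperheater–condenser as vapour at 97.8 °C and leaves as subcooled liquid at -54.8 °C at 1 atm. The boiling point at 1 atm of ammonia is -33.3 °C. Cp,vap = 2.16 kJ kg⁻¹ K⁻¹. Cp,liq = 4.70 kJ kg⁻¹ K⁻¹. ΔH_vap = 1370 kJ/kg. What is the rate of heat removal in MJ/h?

Q_c = 142000 MJ/h

vapour 97.8→-33.3 °C: -283.18 kJ/kg
condensation at -33.3 °C: -1370 kJ/kg
liquid -33.3→-54.8 °C: -101.05 kJ/kg
Δh = -283.18 + -1370 + -101.05 = -1754.2 kJ/kg
Q = ṁ·Δh = 22.55 kg/s × -1754.2 kJ/kg = -39558 kJ/s
|Q| = 39558 kW = 142410 MJ/h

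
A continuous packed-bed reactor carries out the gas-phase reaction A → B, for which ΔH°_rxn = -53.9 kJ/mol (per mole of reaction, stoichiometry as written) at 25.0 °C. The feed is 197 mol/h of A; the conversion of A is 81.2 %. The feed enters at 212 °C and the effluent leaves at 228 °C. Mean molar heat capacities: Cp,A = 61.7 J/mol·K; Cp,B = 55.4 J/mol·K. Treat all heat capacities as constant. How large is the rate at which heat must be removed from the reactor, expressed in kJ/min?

Q_out = 144 kJ/min

Extent of reaction ξ = 0.812 × 197 = 159.96 mol/h
Reaction term: ξ·ΔH°_rxn = 159.96 × -53.9 = -8622.1 kJ/h
Sensible, feed 212→25 °C: -2273 kJ/h
Outlet flows (mol/h): A 37.036, B 159.96
Sensible, products 25→228 °C: 2262.9 kJ/h
Q = ΔH = -8632.2 kJ/h = -2.3978 kW
Heat removed = 143.87 kJ/min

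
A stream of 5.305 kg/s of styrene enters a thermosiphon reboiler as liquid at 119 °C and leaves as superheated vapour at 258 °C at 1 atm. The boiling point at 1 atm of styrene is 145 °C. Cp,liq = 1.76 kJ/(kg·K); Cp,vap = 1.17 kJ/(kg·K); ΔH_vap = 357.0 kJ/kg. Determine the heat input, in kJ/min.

liquid 119→145 °C: 45.76 kJ/kg
vaporisation at 145 °C: 357 kJ/kg
vapour 145→258 °C: 132.21 kJ/kg
Δh = 45.76 + 357 + 132.21 = 534.97 kJ/kg
Q = ṁ·Δh = 5.305 kg/s × 534.97 kJ/kg = 2838 kJ/s
|Q| = 2838 kW = 170280 kJ/min

Q = 170000 kJ/min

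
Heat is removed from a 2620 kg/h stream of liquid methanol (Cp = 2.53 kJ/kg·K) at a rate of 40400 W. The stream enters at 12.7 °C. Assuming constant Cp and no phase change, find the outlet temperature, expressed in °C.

T_out = -9.24 °C

Q = 40400 W = 145440 kJ/h
ΔT = Q/(ṁ·Cp) = 145440/(2620×2.53) = 21.941 K
T_out = 12.7 − 21.941 = -9.2413 °C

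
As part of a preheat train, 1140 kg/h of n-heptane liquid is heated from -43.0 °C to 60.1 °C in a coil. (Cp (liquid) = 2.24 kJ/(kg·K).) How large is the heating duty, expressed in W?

Q = 73100 W

Q = ṁ·Cp·ΔT = 1140 × 2.24 × (60.1 − -43.0) = 263280 kJ/h
Converting: 263280 / 3600 s = 73.132 kW
Heating duty = 73132 W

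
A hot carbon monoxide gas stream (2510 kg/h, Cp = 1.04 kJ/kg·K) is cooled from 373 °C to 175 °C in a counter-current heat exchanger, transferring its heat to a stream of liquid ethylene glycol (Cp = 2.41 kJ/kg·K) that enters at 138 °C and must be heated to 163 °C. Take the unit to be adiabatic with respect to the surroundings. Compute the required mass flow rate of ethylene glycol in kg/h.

ṁ_c = 8580 kg/h

Heat released by hot stream: Q = 2510 × 1.04 × (373 − 175) = 516860 kJ/h
Energy balance on cold side (adiabatic exchanger): Q = ṁ_c·Cp_c·(T_c,out − T_c,in)
ṁ_c = 516860 / [2.41 × (163 − 138)] = 8578.6 kg/h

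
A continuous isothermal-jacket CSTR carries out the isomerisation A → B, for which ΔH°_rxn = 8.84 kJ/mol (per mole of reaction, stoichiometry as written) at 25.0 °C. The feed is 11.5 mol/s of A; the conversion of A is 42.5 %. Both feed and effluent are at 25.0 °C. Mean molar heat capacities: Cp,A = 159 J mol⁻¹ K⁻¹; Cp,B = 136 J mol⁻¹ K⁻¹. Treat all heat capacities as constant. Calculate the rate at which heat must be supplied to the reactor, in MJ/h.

Q_in = 156 MJ/h

Extent of reaction ξ = 0.425 × 11.5 = 4.8875 mol/s
Reaction term: ξ·ΔH°_rxn = 4.8875 × 8.84 = 43.206 kJ/s
Q = ΔH = 43.206 kJ/s = 43.206 kW
Heat supplied = 155.54 MJ/h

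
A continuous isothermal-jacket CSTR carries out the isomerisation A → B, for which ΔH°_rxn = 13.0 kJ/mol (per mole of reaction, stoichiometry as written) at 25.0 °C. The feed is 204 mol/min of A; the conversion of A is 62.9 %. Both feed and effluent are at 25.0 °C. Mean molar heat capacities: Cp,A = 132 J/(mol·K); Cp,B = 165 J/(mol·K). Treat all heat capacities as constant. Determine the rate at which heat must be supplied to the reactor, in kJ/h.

Extent of reaction ξ = 0.629 × 204 = 128.32 mol/min
Reaction term: ξ·ΔH°_rxn = 128.32 × 13.0 = 1668.1 kJ/min
Q = ΔH = 1668.1 kJ/min = 27.802 kW
Heat supplied = 100090 kJ/h

Q_in = 100000 kJ/h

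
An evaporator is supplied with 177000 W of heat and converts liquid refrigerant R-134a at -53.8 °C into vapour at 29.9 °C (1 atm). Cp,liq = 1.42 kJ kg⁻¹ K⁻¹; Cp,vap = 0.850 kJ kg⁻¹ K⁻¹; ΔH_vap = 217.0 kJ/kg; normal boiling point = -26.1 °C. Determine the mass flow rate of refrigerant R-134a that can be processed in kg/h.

ṁ = 2100 kg/h

Δh = 1.42×(-26.1−-53.8) + 217.0 + 0.850×(29.9−-26.1) = 303.93 kJ/kg
Q = 177000 W = 177 kJ/s = 637200 kJ/h
ṁ = Q/Δh = 637200 / 303.93 = 2096.5 kg/h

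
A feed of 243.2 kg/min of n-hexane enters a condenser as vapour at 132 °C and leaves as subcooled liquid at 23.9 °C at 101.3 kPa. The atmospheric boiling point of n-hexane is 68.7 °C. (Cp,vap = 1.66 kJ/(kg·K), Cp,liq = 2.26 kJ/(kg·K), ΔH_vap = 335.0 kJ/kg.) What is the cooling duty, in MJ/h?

Q_c = 7900 MJ/h

vapour 132→68.7 °C: -105.08 kJ/kg
condensation at 68.7 °C: -335 kJ/kg
liquid 68.7→23.9 °C: -101.25 kJ/kg
Δh = -105.08 + -335 + -101.25 = -541.33 kJ/kg
Q = ṁ·Δh = 243.2 kg/min × -541.33 kJ/kg = -131650 kJ/min
|Q| = 2194.2 kW = 7899 MJ/h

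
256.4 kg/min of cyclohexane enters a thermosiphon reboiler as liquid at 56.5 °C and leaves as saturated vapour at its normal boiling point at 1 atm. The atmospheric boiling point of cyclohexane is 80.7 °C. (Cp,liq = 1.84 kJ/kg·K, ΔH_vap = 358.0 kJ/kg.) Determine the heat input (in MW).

liquid 56.5→80.7 °C: 44.528 kJ/kg
vaporisation at 80.7 °C: 358 kJ/kg
Δh = 44.528 + 358 = 402.53 kJ/kg
Q = ṁ·Δh = 256.4 kg/min × 402.53 kJ/kg = 103210 kJ/min
|Q| = 1720.1 kW = 1.7201 MW

Q = 1.72 MW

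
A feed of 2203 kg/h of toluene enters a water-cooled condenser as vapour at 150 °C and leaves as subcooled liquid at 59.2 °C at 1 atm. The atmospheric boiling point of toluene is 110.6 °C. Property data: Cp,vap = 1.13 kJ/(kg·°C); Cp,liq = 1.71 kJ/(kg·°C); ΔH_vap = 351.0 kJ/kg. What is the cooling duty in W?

Q_c = 296000 W

vapour 150→110.6 °C: -44.522 kJ/kg
condensation at 110.6 °C: -351 kJ/kg
liquid 110.6→59.2 °C: -87.894 kJ/kg
Δh = -44.522 + -351 + -87.894 = -483.42 kJ/kg
Q = ṁ·Δh = 2203 kg/h × -483.42 kJ/kg = -1.065e+06 kJ/h
|Q| = 295.82 kW = 295820 W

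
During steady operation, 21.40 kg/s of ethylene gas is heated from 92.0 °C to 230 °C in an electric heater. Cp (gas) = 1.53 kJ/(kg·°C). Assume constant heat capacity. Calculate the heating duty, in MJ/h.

Q = ṁ·Cp·ΔT = 21.40 × 1.53 × (230 − 92.0) = 4518.4 kJ/s
Heating duty = 16266 MJ/h

Q = 16300 MJ/h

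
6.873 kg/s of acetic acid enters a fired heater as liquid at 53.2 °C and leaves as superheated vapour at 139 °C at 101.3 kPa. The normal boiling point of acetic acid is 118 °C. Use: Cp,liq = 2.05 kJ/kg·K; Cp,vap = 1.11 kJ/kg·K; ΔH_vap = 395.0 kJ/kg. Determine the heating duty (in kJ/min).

Q = 227000 kJ/min

liquid 53.2→118 °C: 132.84 kJ/kg
vaporisation at 118 °C: 395 kJ/kg
vapour 118→139 °C: 23.31 kJ/kg
Δh = 132.84 + 395 + 23.31 = 551.15 kJ/kg
Q = ṁ·Δh = 6.873 kg/s × 551.15 kJ/kg = 3788.1 kJ/s
|Q| = 3788.1 kW = 227280 kJ/min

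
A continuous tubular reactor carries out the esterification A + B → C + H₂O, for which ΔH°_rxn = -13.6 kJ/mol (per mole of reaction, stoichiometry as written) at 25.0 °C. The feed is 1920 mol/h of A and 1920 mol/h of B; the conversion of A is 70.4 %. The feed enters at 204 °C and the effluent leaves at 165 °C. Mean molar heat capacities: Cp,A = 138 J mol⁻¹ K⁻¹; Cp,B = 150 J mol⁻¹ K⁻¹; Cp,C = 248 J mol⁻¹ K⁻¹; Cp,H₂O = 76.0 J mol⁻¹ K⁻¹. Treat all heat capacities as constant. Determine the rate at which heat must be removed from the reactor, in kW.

Q_out = 9.20 kW

Extent of reaction ξ = 0.704 × 1920 = 1351.7 mol/h
Reaction term: ξ·ΔH°_rxn = 1351.7 × -13.6 = -18383 kJ/h
Sensible, feed 204→25 °C: -98980 kJ/h
Outlet flows (mol/h): A 568.32, B 568.32, C 1351.7, H₂O 1351.7
Sensible, products 25→165 °C: 84227 kJ/h
Q = ΔH = -33136 kJ/h = -9.2044 kW
Heat removed = 9.2044 kW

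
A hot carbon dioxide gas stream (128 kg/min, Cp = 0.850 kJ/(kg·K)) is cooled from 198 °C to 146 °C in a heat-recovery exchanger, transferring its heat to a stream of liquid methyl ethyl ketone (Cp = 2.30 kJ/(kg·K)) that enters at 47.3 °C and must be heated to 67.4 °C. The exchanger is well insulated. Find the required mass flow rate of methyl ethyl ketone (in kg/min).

Heat released by hot stream: Q = 128 × 0.850 × (198 − 146) = 5657.6 kJ/min
Energy balance on cold side (adiabatic exchanger): Q = ṁ_c·Cp_c·(T_c,out − T_c,in)
ṁ_c = 5657.6 / [2.30 × (67.4 − 47.3)] = 122.38 kg/min

ṁ_c = 122 kg/min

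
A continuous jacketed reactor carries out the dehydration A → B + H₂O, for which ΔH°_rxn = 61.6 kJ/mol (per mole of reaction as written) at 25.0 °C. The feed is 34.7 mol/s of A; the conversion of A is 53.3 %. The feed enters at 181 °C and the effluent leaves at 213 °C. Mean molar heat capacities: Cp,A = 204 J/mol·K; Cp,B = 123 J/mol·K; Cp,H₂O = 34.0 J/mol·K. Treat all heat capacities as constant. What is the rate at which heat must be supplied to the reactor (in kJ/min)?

Q_in = 72100 kJ/min

Extent of reaction ξ = 0.533 × 34.7 = 18.495 mol/s
Reaction term: ξ·ΔH°_rxn = 18.495 × 61.6 = 1139.3 kJ/s
Sensible, feed 181→25 °C: -1104.3 kJ/s
Outlet flows (mol/s): A 16.205, B 18.495, H₂O 18.495
Sensible, products 25→213 °C: 1167.4 kJ/s
Q = ΔH = 1202.4 kJ/s = 1202.4 kW
Heat supplied = 72144 kJ/min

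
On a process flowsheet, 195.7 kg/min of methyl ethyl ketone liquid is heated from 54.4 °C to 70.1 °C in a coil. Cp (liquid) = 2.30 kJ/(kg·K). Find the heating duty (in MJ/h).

Q = 424 MJ/h

Q = ṁ·Cp·ΔT = 195.7 × 2.30 × (70.1 − 54.4) = 7066.7 kJ/min
Converting: 7066.7 / 60 s = 117.78 kW
Heating duty = 424 MJ/h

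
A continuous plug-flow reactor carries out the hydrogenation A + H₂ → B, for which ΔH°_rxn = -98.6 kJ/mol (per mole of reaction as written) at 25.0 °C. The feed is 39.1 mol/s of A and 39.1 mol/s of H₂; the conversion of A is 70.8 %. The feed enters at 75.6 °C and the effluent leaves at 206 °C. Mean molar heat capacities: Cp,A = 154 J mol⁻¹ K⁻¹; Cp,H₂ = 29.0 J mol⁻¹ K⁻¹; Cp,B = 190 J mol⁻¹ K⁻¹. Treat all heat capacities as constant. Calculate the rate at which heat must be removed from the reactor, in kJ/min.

Q_out = 106000 kJ/min

Extent of reaction ξ = 0.708 × 39.1 = 27.683 mol/s
Reaction term: ξ·ΔH°_rxn = 27.683 × -98.6 = -2729.5 kJ/s
Sensible, feed 75.6→25 °C: -362.06 kJ/s
Outlet flows (mol/s): A 11.417, H₂ 11.417, B 27.683
Sensible, products 25→206 °C: 1330.2 kJ/s
Q = ΔH = -1761.4 kJ/s = -1761.4 kW
Heat removed = 105680 kJ/min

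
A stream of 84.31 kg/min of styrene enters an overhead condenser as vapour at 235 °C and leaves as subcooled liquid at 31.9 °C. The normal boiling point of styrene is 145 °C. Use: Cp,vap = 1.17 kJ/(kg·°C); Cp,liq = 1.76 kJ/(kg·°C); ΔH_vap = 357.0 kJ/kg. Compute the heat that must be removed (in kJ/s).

Q_c = 929 kJ/s

vapour 235→145 °C: -105.3 kJ/kg
condensation at 145 °C: -357 kJ/kg
liquid 145→31.9 °C: -199.06 kJ/kg
Δh = -105.3 + -357 + -199.06 = -661.36 kJ/kg
Q = ṁ·Δh = 84.31 kg/min × -661.36 kJ/kg = -55759 kJ/min
|Q| = 929.32 kW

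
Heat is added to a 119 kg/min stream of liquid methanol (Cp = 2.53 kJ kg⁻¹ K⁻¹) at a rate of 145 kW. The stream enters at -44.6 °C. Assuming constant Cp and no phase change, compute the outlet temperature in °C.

T_out = -15.7 °C

Q = 145 kW = 8700 kJ/min
ΔT = Q/(ṁ·Cp) = 8700/(119×2.53) = 28.897 K
T_out = -44.6 + 28.897 = -15.703 °C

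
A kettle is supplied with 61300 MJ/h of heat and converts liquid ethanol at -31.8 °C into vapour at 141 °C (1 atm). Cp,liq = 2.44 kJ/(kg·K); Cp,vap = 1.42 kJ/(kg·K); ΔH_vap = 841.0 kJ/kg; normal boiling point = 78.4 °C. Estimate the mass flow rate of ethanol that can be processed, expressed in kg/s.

Δh = 2.44×(78.4−-31.8) + 841.0 + 1.42×(141−78.4) = 1198.8 kJ/kg
Q = 61300 MJ/h = 17028 kJ/s = 17028 kJ/s
ṁ = Q/Δh = 17028 / 1198.8 = 14.204 kg/s

ṁ = 14.2 kg/s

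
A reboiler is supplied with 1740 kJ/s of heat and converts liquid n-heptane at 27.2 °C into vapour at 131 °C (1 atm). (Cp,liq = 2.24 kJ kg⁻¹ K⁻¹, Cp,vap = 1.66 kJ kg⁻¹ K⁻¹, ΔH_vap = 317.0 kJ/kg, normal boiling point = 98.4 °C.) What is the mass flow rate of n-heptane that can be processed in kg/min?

ṁ = 197 kg/min

Δh = 2.24×(98.4−27.2) + 317.0 + 1.66×(131−98.4) = 530.6 kJ/kg
Q = 1740 kJ/s = 1740 kJ/s = 104400 kJ/min
ṁ = Q/Δh = 104400 / 530.6 = 196.76 kg/min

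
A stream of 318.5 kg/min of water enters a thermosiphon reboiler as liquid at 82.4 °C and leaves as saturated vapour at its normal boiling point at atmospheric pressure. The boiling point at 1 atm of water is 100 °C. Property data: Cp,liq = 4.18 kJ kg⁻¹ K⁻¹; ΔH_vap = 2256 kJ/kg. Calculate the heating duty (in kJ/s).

liquid 82.4→100 °C: 73.568 kJ/kg
vaporisation at 100 °C: 2256 kJ/kg
Δh = 73.568 + 2256 = 2329.6 kJ/kg
Q = ṁ·Δh = 318.5 kg/min × 2329.6 kJ/kg = 741970 kJ/min
|Q| = 12366 kW

Q = 12400 kJ/s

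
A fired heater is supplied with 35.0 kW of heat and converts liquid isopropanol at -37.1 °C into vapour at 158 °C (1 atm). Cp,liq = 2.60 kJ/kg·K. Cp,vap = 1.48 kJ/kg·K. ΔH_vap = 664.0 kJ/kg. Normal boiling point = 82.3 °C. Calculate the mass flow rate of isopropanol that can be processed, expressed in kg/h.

ṁ = 116 kg/h

Δh = 2.60×(82.3−-37.1) + 664.0 + 1.48×(158−82.3) = 1086.5 kJ/kg
Q = 35.0 kW = 35 kJ/s = 126000 kJ/h
ṁ = Q/Δh = 126000 / 1086.5 = 115.97 kg/h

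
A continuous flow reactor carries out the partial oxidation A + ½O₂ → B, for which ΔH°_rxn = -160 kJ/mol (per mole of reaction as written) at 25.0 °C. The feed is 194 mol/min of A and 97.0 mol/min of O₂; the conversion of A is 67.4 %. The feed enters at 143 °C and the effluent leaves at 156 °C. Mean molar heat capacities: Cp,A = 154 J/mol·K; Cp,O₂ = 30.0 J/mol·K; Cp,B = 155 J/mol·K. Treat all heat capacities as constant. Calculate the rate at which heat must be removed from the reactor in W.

Extent of reaction ξ = 0.674 × 194 = 130.76 mol/min
Reaction term: ξ·ΔH°_rxn = 130.76 × -160 = -20921 kJ/min
Sensible, feed 143→25 °C: -3868.7 kJ/min
Outlet flows (mol/min): A 63.244, O₂ 31.622, B 130.76
Sensible, products 25→156 °C: 4055.2 kJ/min
Q = ΔH = -20735 kJ/min = -345.58 kW
Heat removed = 345580 W

Q_out = 346000 W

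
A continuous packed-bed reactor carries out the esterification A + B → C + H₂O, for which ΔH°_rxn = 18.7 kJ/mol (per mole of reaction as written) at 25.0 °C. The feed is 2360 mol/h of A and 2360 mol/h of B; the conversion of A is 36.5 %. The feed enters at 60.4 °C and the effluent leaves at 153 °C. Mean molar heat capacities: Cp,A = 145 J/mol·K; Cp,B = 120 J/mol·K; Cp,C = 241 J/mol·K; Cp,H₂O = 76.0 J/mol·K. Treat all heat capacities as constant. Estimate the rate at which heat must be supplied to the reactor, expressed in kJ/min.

Extent of reaction ξ = 0.365 × 2360 = 861.4 mol/h
Reaction term: ξ·ΔH°_rxn = 861.4 × 18.7 = 16108 kJ/h
Sensible, feed 60.4→25 °C: -22139 kJ/h
Outlet flows (mol/h): A 1498.6, B 1498.6, C 861.4, H₂O 861.4
Sensible, products 25→153 °C: 85785 kJ/h
Q = ΔH = 79754 kJ/h = 22.154 kW
Heat supplied = 1329.2 kJ/min

Q_in = 1330 kJ/min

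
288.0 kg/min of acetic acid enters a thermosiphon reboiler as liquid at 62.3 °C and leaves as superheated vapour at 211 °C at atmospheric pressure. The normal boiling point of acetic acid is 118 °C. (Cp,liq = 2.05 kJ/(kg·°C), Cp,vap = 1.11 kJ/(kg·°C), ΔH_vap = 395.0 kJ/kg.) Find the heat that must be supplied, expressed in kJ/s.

Q = 2940 kJ/s

liquid 62.3→118 °C: 114.19 kJ/kg
vaporisation at 118 °C: 395 kJ/kg
vapour 118→211 °C: 103.23 kJ/kg
Δh = 114.19 + 395 + 103.23 = 612.41 kJ/kg
Q = ṁ·Δh = 288.0 kg/min × 612.41 kJ/kg = 176380 kJ/min
|Q| = 2939.6 kW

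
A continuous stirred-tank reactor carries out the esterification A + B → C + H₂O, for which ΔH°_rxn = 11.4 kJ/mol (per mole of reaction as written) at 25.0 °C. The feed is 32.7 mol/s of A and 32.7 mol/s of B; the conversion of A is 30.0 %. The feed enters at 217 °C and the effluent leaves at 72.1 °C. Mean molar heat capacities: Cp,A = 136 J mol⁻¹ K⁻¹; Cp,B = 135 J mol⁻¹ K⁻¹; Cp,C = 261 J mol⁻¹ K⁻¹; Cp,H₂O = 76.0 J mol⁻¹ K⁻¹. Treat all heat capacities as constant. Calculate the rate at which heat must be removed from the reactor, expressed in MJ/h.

Q_out = 4110 MJ/h

Extent of reaction ξ = 0.300 × 32.7 = 9.81 mol/s
Reaction term: ξ·ΔH°_rxn = 9.81 × 11.4 = 111.83 kJ/s
Sensible, feed 217→25 °C: -1701.4 kJ/s
Outlet flows (mol/s): A 22.89, B 22.89, C 9.81, H₂O 9.81
Sensible, products 25→72.1 °C: 447.88 kJ/s
Q = ΔH = -1141.7 kJ/s = -1141.7 kW
Heat removed = 4110.2 MJ/h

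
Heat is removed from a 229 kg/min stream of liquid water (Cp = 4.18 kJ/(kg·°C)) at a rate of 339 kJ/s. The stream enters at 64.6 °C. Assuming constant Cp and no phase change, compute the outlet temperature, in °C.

T_out = 43.4 °C

Q = 339 kJ/s = 20340 kJ/min
ΔT = Q/(ṁ·Cp) = 20340/(229×4.18) = 21.249 K
T_out = 64.6 − 21.249 = 43.351 °C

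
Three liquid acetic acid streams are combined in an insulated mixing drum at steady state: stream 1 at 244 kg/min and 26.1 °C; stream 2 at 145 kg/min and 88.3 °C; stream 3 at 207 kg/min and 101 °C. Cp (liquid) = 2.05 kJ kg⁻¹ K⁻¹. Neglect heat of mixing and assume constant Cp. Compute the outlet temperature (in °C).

T_out = 67.2 °C

Energy balance with Q = 0: Σ ṁᵢCp,ᵢ(T_out − Tᵢ) = 0
T_out = Σ ṁᵢCp,ᵢTᵢ / Σ ṁᵢCp,ᵢ
      = 82162 / 1221.8 = 67.246 °C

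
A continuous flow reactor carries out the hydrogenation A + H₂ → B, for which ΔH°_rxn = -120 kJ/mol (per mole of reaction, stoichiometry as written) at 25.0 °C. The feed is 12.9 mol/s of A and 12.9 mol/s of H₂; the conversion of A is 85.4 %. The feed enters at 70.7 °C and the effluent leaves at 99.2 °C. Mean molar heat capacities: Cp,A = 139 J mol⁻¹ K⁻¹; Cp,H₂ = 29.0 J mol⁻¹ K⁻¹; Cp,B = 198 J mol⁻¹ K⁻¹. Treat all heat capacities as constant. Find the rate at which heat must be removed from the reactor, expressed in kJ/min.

Extent of reaction ξ = 0.854 × 12.9 = 11.017 mol/s
Reaction term: ξ·ΔH°_rxn = 11.017 × -120 = -1322 kJ/s
Sensible, feed 70.7→25 °C: -99.041 kJ/s
Outlet flows (mol/s): A 1.8834, H₂ 1.8834, B 11.017
Sensible, products 25→99.2 °C: 185.33 kJ/s
Q = ΔH = -1235.7 kJ/s = -1235.7 kW
Heat removed = 74142 kJ/min

Q_out = 74100 kJ/min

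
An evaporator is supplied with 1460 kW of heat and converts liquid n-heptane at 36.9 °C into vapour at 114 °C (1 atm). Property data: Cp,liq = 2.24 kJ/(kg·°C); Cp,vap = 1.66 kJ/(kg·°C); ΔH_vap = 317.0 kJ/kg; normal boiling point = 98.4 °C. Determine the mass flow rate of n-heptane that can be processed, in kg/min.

Δh = 2.24×(98.4−36.9) + 317.0 + 1.66×(114−98.4) = 480.66 kJ/kg
Q = 1460 kW = 1460 kJ/s = 87600 kJ/min
ṁ = Q/Δh = 87600 / 480.66 = 182.25 kg/min

ṁ = 182 kg/min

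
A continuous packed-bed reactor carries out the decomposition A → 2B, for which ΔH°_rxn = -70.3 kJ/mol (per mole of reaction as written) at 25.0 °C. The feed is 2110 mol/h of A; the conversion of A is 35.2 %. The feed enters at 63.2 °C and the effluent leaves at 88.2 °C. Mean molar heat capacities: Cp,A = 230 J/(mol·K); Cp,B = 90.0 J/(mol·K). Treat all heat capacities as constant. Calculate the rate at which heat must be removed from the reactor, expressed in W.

Q_out = 11800 W

Extent of reaction ξ = 0.352 × 2110 = 742.72 mol/h
Reaction term: ξ·ΔH°_rxn = 742.72 × -70.3 = -52213 kJ/h
Sensible, feed 63.2→25 °C: -18538 kJ/h
Outlet flows (mol/h): A 1367.3, B 1485.4
Sensible, products 25→88.2 °C: 28324 kJ/h
Q = ΔH = -42428 kJ/h = -11.785 kW
Heat removed = 11785 W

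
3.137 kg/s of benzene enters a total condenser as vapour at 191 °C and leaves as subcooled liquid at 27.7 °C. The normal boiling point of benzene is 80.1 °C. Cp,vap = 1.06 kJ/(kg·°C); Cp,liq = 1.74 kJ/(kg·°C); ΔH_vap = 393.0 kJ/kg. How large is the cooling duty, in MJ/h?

Q_c = 6800 MJ/h

vapour 191→80.1 °C: -117.55 kJ/kg
condensation at 80.1 °C: -393 kJ/kg
liquid 80.1→27.7 °C: -91.176 kJ/kg
Δh = -117.55 + -393 + -91.176 = -601.73 kJ/kg
Q = ṁ·Δh = 3.137 kg/s × -601.73 kJ/kg = -1887.6 kJ/s
|Q| = 1887.6 kW = 6795.5 MJ/h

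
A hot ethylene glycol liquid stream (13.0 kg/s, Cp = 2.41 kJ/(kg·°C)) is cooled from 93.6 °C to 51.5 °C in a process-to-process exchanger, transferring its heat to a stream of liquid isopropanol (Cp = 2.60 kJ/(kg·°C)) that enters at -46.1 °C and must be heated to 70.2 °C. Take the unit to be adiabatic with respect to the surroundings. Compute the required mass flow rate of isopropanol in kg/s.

ṁ_c = 4.36 kg/s

Heat released by hot stream: Q = 13.0 × 2.41 × (93.6 − 51.5) = 1319 kJ/s
Energy balance on cold side (adiabatic exchanger): Q = ṁ_c·Cp_c·(T_c,out − T_c,in)
ṁ_c = 1319 / [2.60 × (70.2 − -46.1)] = 4.362 kg/s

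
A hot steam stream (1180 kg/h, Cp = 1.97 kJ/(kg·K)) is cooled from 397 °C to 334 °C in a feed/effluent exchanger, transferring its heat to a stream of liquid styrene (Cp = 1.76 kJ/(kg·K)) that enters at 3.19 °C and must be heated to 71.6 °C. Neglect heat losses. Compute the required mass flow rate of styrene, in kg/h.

ṁ_c = 1220 kg/h

Heat released by hot stream: Q = 1180 × 1.97 × (397 − 334) = 146450 kJ/h
Energy balance on cold side (adiabatic exchanger): Q = ṁ_c·Cp_c·(T_c,out − T_c,in)
ṁ_c = 146450 / [1.76 × (71.6 − 3.19)] = 1216.3 kg/h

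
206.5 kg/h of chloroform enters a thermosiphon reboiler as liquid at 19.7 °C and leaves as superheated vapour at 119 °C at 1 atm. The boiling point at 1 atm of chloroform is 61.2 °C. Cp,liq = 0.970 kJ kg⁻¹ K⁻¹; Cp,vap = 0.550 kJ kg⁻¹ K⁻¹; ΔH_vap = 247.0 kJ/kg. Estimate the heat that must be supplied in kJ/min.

liquid 19.7→61.2 °C: 40.255 kJ/kg
vaporisation at 61.2 °C: 247 kJ/kg
vapour 61.2→119 °C: 31.79 kJ/kg
Δh = 40.255 + 247 + 31.79 = 319.05 kJ/kg
Q = ṁ·Δh = 206.5 kg/h × 319.05 kJ/kg = 65883 kJ/h
|Q| = 18.301 kW = 1098 kJ/min

Q = 1100 kJ/min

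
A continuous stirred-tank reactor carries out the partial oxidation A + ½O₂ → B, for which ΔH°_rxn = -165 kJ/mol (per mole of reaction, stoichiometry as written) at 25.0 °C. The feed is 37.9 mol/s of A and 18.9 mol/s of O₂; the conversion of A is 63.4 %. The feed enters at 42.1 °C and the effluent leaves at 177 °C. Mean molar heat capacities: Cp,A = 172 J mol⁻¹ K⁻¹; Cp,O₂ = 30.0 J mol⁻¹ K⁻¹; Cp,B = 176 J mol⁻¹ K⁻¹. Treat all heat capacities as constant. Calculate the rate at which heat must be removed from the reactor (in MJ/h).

Q_out = 11000 MJ/h

Extent of reaction ξ = 0.634 × 37.9 = 24.029 mol/s
Reaction term: ξ·ΔH°_rxn = 24.029 × -165 = -3964.7 kJ/s
Sensible, feed 42.1→25 °C: -121.17 kJ/s
Outlet flows (mol/s): A 13.871, O₂ 6.8857, B 24.029
Sensible, products 25→177 °C: 1036.9 kJ/s
Q = ΔH = -3049 kJ/s = -3049 kW
Heat removed = 10976 MJ/h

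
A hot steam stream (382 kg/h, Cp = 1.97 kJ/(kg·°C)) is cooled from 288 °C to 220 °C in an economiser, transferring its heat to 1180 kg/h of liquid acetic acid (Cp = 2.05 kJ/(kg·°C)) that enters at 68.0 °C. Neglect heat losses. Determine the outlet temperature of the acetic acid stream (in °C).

T_c,out = 89.2 °C

Heat released by hot stream: Q = 382 × 1.97 × (288 − 220) = 51173 kJ/h
Energy balance on cold side (adiabatic exchanger): Q = ṁ_c·Cp_c·(T_c,out − T_c,in)
T_c,out = 68.0 + 51173/(1180 × 2.05) = 89.154 °C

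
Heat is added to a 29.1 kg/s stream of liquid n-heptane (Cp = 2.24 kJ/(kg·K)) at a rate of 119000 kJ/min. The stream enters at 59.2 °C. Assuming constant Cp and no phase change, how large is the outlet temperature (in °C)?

Q = 119000 kJ/min = 1983.3 kJ/s
ΔT = Q/(ṁ·Cp) = 1983.3/(29.1×2.24) = 30.427 K
T_out = 59.2 + 30.427 = 89.627 °C

T_out = 89.6 °C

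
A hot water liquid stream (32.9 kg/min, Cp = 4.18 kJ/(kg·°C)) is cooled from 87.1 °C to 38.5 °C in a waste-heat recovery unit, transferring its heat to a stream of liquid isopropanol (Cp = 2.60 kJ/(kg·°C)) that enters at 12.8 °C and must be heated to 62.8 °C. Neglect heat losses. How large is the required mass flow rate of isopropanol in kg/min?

Heat released by hot stream: Q = 32.9 × 4.18 × (87.1 − 38.5) = 6683.6 kJ/min
Energy balance on cold side (adiabatic exchanger): Q = ṁ_c·Cp_c·(T_c,out − T_c,in)
ṁ_c = 6683.6 / [2.60 × (62.8 − 12.8)] = 51.412 kg/min

ṁ_c = 51.4 kg/min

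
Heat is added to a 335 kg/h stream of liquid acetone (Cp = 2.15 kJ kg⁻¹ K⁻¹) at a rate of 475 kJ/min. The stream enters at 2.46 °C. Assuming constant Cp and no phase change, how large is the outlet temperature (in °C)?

Q = 475 kJ/min = 28500 kJ/h
ΔT = Q/(ṁ·Cp) = 28500/(335×2.15) = 39.57 K
T_out = 2.46 + 39.57 = 42.03 °C

T_out = 42.0 °C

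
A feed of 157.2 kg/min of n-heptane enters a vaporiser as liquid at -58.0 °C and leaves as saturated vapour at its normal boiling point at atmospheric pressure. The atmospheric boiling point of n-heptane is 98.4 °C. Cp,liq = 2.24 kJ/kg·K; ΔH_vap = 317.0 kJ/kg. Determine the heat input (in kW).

liquid -58.0→98.4 °C: 350.34 kJ/kg
vaporisation at 98.4 °C: 317 kJ/kg
Δh = 350.34 + 317 = 667.34 kJ/kg
Q = ṁ·Δh = 157.2 kg/min × 667.34 kJ/kg = 104910 kJ/min
|Q| = 1748.4 kW

Q = 1750 kW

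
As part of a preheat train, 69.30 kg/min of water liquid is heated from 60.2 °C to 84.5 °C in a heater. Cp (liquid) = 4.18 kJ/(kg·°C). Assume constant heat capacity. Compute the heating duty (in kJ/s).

Q = ṁ·Cp·ΔT = 69.30 × 4.18 × (84.5 − 60.2) = 7039.1 kJ/min
Converting: 7039.1 / 60 s = 117.32 kW

Q = 117 kJ/s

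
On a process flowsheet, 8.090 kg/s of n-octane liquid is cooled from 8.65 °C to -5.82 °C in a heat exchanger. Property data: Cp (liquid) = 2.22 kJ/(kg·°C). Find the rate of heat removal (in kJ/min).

Q_c = 15600 kJ/min

Q = ṁ·Cp·ΔT = 8.090 × 2.22 × (-5.82 − 8.65) = -259.88 kJ/s
Cooling duty = 15593 kJ/min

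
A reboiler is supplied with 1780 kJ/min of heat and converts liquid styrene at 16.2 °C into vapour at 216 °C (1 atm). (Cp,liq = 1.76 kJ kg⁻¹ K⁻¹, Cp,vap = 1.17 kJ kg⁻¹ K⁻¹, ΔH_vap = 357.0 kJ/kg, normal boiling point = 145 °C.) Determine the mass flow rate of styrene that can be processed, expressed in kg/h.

ṁ = 160 kg/h

Δh = 1.76×(145−16.2) + 357.0 + 1.17×(216−145) = 666.76 kJ/kg
Q = 1780 kJ/min = 29.667 kJ/s = 106800 kJ/h
ṁ = Q/Δh = 106800 / 666.76 = 160.18 kg/h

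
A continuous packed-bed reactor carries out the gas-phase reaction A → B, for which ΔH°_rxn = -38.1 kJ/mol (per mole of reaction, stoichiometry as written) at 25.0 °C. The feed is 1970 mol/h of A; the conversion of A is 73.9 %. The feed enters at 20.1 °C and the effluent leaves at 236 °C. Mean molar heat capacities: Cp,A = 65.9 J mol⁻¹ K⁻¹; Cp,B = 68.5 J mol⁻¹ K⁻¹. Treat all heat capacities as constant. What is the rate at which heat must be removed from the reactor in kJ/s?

Q_out = 7.40 kJ/s

Extent of reaction ξ = 0.739 × 1970 = 1455.8 mol/h
Reaction term: ξ·ΔH°_rxn = 1455.8 × -38.1 = -55467 kJ/h
Sensible, feed 20.1→25 °C: 636.13 kJ/h
Outlet flows (mol/h): A 514.17, B 1455.8
Sensible, products 25→236 °C: 28191 kJ/h
Q = ΔH = -26640 kJ/h = -7.3999 kW
Heat removed = 7.3999 kJ/s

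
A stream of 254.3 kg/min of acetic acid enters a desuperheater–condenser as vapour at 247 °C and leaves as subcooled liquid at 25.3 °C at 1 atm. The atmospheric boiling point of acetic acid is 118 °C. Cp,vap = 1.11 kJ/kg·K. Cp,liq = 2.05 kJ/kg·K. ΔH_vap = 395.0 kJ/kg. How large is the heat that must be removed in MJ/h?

Q_c = 11100 MJ/h

vapour 247→118 °C: -143.19 kJ/kg
condensation at 118 °C: -395 kJ/kg
liquid 118→25.3 °C: -190.03 kJ/kg
Δh = -143.19 + -395 + -190.03 = -728.23 kJ/kg
Q = ṁ·Δh = 254.3 kg/min × -728.23 kJ/kg = -185190 kJ/min
|Q| = 3086.5 kW = 11111 MJ/h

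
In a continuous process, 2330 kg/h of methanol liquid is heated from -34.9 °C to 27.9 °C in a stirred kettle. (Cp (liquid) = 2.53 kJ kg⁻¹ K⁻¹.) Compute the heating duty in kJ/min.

Q = 6170 kJ/min

Q = ṁ·Cp·ΔT = 2330 × 2.53 × (27.9 − -34.9) = 370200 kJ/h
Converting: 370200 / 3600 s = 102.83 kW
Heating duty = 6170 kJ/min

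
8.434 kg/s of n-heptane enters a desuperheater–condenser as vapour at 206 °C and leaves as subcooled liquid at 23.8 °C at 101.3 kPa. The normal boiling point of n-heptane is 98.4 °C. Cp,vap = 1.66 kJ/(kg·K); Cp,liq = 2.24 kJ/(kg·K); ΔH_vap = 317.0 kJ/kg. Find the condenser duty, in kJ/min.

vapour 206→98.4 °C: -178.62 kJ/kg
condensation at 98.4 °C: -317 kJ/kg
liquid 98.4→23.8 °C: -167.1 kJ/kg
Δh = -178.62 + -317 + -167.1 = -662.72 kJ/kg
Q = ṁ·Δh = 8.434 kg/s × -662.72 kJ/kg = -5589.4 kJ/s
|Q| = 5589.4 kW = 335360 kJ/min

Q_c = 335000 kJ/min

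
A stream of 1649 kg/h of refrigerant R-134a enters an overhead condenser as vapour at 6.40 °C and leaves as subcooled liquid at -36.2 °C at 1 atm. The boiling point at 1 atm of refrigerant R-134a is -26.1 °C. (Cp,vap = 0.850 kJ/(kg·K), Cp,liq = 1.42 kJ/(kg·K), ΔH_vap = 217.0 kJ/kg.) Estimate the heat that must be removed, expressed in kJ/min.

vapour 6.40→-26.1 °C: -27.625 kJ/kg
condensation at -26.1 °C: -217 kJ/kg
liquid -26.1→-36.2 °C: -14.342 kJ/kg
Δh = -27.625 + -217 + -14.342 = -258.97 kJ/kg
Q = ṁ·Δh = 1649 kg/h × -258.97 kJ/kg = -427040 kJ/h
|Q| = 118.62 kW = 7117.3 kJ/min

Q_c = 7120 kJ/min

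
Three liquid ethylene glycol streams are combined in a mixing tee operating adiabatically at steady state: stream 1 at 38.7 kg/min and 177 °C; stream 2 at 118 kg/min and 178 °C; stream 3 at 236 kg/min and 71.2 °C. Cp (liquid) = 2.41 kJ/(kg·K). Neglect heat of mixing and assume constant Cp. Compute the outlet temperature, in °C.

T_out = 114 °C

Energy balance with Q = 0: Σ ṁᵢCp,ᵢ(T_out − Tᵢ) = 0
Σ ṁᵢCp,ᵢTᵢ = 38.7×2.41×177 + 118×2.41×178 + 236×2.41×71.2 = 107620
Σ ṁᵢCp,ᵢ = 38.7×2.41 + 118×2.41 + 236×2.41 = 946.41
T_out = 107620 / 946.41 = 113.72 °C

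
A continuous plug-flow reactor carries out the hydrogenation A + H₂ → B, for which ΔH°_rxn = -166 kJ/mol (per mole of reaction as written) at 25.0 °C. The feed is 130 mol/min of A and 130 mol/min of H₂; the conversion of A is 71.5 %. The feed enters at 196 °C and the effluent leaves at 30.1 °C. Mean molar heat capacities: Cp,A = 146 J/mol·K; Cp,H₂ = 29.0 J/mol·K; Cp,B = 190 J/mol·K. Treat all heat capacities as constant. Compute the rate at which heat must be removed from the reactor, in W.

Extent of reaction ξ = 0.715 × 130 = 92.95 mol/min
Reaction term: ξ·ΔH°_rxn = 92.95 × -166 = -15430 kJ/min
Sensible, feed 196→25 °C: -3890.2 kJ/min
Outlet flows (mol/min): A 37.05, H₂ 37.05, B 92.95
Sensible, products 25→30.1 °C: 123.14 kJ/min
Q = ΔH = -19197 kJ/min = -319.95 kW
Heat removed = 319950 W

Q_out = 320000 W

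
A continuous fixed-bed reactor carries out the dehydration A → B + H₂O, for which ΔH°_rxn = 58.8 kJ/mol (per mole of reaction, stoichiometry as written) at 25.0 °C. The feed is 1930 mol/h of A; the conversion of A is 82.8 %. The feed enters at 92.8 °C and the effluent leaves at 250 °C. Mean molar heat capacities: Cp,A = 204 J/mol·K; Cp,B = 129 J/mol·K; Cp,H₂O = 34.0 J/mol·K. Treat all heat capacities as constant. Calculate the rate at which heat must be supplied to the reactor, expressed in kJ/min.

Extent of reaction ξ = 0.828 × 1930 = 1598 mol/h
Reaction term: ξ·ΔH°_rxn = 1598 × 58.8 = 93965 kJ/h
Sensible, feed 92.8→25 °C: -26694 kJ/h
Outlet flows (mol/h): A 331.96, B 1598, H₂O 1598
Sensible, products 25→250 °C: 73845 kJ/h
Q = ΔH = 141120 kJ/h = 39.199 kW
Heat supplied = 2351.9 kJ/min

Q_in = 2350 kJ/min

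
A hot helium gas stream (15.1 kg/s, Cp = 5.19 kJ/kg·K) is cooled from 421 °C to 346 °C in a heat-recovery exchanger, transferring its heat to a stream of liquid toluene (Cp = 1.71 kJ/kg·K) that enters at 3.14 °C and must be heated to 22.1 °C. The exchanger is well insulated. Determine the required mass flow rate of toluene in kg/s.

ṁ_c = 181 kg/s

Heat released by hot stream: Q = 15.1 × 5.19 × (421 − 346) = 5877.7 kJ/s
Energy balance on cold side (adiabatic exchanger): Q = ṁ_c·Cp_c·(T_c,out − T_c,in)
ṁ_c = 5877.7 / [1.71 × (22.1 − 3.14)] = 181.29 kg/s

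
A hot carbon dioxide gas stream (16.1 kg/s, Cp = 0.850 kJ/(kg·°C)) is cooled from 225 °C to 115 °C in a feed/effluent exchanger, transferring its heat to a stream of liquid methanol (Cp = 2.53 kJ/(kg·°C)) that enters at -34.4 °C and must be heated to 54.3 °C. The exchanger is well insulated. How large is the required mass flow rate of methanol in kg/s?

ṁ_c = 6.71 kg/s

Heat released by hot stream: Q = 16.1 × 0.850 × (225 − 115) = 1505.4 kJ/s
Energy balance on cold side (adiabatic exchanger): Q = ṁ_c·Cp_c·(T_c,out − T_c,in)
ṁ_c = 1505.4 / [2.53 × (54.3 − -34.4)] = 6.708 kg/s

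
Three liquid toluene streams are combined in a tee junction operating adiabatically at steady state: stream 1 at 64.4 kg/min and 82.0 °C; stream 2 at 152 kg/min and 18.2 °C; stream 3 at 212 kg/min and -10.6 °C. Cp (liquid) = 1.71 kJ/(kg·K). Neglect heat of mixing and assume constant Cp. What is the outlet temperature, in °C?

T_out = 13.5 °C

No heat crosses the boundary, so H_out = H_in.
T_out = Σ ṁᵢCp,ᵢTᵢ / Σ ṁᵢCp,ᵢ
      = 9918 / 732.56 = 13.539 °C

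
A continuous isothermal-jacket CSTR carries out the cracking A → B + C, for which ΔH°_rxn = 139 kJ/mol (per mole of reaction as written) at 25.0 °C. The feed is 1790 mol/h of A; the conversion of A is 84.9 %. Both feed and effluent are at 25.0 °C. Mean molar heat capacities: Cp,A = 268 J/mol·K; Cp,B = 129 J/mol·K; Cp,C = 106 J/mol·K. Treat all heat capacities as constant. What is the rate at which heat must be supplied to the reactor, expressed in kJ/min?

Q_in = 3520 kJ/min

Extent of reaction ξ = 0.849 × 1790 = 1519.7 mol/h
Reaction term: ξ·ΔH°_rxn = 1519.7 × 139 = 211240 kJ/h
Q = ΔH = 211240 kJ/h = 58.678 kW
Heat supplied = 3520.7 kJ/min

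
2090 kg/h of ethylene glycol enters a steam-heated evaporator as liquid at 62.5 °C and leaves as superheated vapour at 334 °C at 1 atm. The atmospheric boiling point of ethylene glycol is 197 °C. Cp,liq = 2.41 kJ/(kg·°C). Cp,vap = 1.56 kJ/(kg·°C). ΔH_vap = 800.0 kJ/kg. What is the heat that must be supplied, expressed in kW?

Q = 777 kW

liquid 62.5→197 °C: 324.15 kJ/kg
vaporisation at 197 °C: 800 kJ/kg
vapour 197→334 °C: 213.72 kJ/kg
Δh = 324.15 + 800 + 213.72 = 1337.9 kJ/kg
Q = ṁ·Δh = 2090 kg/h × 1337.9 kJ/kg = 2.7961e+06 kJ/h
|Q| = 776.7 kW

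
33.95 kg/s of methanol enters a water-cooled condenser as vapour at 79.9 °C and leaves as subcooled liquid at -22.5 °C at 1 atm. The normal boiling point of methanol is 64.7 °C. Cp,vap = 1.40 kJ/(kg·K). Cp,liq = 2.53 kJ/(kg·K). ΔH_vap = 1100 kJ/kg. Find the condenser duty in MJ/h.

vapour 79.9→64.7 °C: -21.28 kJ/kg
condensation at 64.7 °C: -1100 kJ/kg
liquid 64.7→-22.5 °C: -220.62 kJ/kg
Δh = -21.28 + -1100 + -220.62 = -1341.9 kJ/kg
Q = ṁ·Δh = 33.95 kg/s × -1341.9 kJ/kg = -45557 kJ/s
|Q| = 45557 kW = 164010 MJ/h

Q_c = 164000 MJ/h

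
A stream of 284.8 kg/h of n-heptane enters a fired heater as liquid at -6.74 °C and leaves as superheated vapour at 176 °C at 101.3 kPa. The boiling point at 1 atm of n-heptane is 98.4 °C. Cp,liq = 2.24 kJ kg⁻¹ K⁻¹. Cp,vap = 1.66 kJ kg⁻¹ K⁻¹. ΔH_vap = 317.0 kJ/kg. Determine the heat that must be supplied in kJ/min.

liquid -6.74→98.4 °C: 235.51 kJ/kg
vaporisation at 98.4 °C: 317 kJ/kg
vapour 98.4→176 °C: 128.82 kJ/kg
Δh = 235.51 + 317 + 128.82 = 681.33 kJ/kg
Q = ṁ·Δh = 284.8 kg/h × 681.33 kJ/kg = 194040 kJ/h
|Q| = 53.901 kW = 3234 kJ/min

Q = 3230 kJ/min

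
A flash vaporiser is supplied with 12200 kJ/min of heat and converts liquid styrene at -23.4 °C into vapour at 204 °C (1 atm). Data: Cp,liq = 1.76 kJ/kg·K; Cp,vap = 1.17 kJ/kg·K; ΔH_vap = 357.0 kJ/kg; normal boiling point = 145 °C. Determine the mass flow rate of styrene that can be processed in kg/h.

ṁ = 1010 kg/h

Δh = 1.76×(145−-23.4) + 357.0 + 1.17×(204−145) = 722.41 kJ/kg
Q = 12200 kJ/min = 203.33 kJ/s = 732000 kJ/h
ṁ = Q/Δh = 732000 / 722.41 = 1013.3 kg/h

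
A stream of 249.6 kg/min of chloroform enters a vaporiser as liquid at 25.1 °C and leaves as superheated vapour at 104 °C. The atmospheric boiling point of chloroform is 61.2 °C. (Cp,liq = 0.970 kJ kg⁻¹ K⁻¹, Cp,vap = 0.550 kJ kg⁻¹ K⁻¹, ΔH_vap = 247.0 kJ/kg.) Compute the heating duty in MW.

Q = 1.27 MW

liquid 25.1→61.2 °C: 35.017 kJ/kg
vaporisation at 61.2 °C: 247 kJ/kg
vapour 61.2→104 °C: 23.54 kJ/kg
Δh = 35.017 + 247 + 23.54 = 305.56 kJ/kg
Q = ṁ·Δh = 249.6 kg/min × 305.56 kJ/kg = 76267 kJ/min
|Q| = 1271.1 kW = 1.2711 MW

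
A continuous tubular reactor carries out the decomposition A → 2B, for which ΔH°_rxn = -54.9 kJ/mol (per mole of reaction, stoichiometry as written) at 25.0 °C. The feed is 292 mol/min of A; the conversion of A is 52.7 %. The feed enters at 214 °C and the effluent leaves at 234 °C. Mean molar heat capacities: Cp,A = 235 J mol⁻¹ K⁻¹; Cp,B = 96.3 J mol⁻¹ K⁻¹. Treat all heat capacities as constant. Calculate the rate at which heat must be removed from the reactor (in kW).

Extent of reaction ξ = 0.527 × 292 = 153.88 mol/min
Reaction term: ξ·ΔH°_rxn = 153.88 × -54.9 = -8448.2 kJ/min
Sensible, feed 214→25 °C: -12969 kJ/min
Outlet flows (mol/min): A 138.12, B 307.77
Sensible, products 25→234 °C: 12978 kJ/min
Q = ΔH = -8439.5 kJ/min = -140.66 kW
Heat removed = 140.66 kW

Q_out = 141 kW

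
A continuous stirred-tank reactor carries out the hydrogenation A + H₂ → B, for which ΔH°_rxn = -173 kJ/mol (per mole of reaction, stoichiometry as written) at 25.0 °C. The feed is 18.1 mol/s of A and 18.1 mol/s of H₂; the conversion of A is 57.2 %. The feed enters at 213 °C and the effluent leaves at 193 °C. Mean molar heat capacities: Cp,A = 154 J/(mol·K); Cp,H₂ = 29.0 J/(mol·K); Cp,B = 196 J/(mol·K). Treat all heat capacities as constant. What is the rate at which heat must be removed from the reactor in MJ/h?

Extent of reaction ξ = 0.572 × 18.1 = 10.353 mol/s
Reaction term: ξ·ΔH°_rxn = 10.353 × -173 = -1791.1 kJ/s
Sensible, feed 213→25 °C: -622.71 kJ/s
Outlet flows (mol/s): A 7.7468, H₂ 7.7468, B 10.353
Sensible, products 25→193 °C: 579.08 kJ/s
Q = ΔH = -1834.7 kJ/s = -1834.7 kW
Heat removed = 6605.1 MJ/h

Q_out = 6610 MJ/h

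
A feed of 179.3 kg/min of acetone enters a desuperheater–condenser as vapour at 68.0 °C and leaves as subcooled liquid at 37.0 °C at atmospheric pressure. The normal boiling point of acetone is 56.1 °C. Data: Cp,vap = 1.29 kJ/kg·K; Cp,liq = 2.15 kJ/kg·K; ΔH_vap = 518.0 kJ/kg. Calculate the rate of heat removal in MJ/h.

vapour 68.0→56.1 °C: -15.351 kJ/kg
condensation at 56.1 °C: -518 kJ/kg
liquid 56.1→37.0 °C: -41.065 kJ/kg
Δh = -15.351 + -518 + -41.065 = -574.42 kJ/kg
Q = ṁ·Δh = 179.3 kg/min × -574.42 kJ/kg = -102990 kJ/min
|Q| = 1716.5 kW = 6179.6 MJ/h

Q_c = 6180 MJ/h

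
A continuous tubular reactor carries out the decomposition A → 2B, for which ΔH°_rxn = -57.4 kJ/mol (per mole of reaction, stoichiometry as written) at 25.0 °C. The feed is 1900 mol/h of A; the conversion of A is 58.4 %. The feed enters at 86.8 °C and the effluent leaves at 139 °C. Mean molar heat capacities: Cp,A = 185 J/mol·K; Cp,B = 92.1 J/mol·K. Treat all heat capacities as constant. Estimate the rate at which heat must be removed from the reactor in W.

Extent of reaction ξ = 0.584 × 1900 = 1109.6 mol/h
Reaction term: ξ·ΔH°_rxn = 1109.6 × -57.4 = -63691 kJ/h
Sensible, feed 86.8→25 °C: -21723 kJ/h
Outlet flows (mol/h): A 790.4, B 2219.2
Sensible, products 25→139 °C: 39970 kJ/h
Q = ΔH = -45444 kJ/h = -12.623 kW
Heat removed = 12623 W

Q_out = 12600 W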